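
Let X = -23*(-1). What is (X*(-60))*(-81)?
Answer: 111780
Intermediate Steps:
X = 23
(X*(-60))*(-81) = (23*(-60))*(-81) = -1380*(-81) = 111780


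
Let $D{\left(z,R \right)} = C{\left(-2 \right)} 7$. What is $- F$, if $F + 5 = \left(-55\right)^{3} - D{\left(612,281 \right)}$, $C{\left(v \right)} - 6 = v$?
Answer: $166408$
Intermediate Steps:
$C{\left(v \right)} = 6 + v$
$D{\left(z,R \right)} = 28$ ($D{\left(z,R \right)} = \left(6 - 2\right) 7 = 4 \cdot 7 = 28$)
$F = -166408$ ($F = -5 + \left(\left(-55\right)^{3} - 28\right) = -5 - 166403 = -166408$)
$- F = \left(-1\right) \left(-166408\right) = 166408$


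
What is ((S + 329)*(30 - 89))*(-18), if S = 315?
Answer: 683928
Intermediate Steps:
((S + 329)*(30 - 89))*(-18) = ((315 + 329)*(30 - 89))*(-18) = (644*(-59))*(-18) = -37996*(-18) = 683928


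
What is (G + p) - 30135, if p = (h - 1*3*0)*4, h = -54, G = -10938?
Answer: -41289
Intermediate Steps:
p = -216 (p = (-54 - 1*3*0)*4 = (-54 - 3*0)*4 = (-54 + 0)*4 = -54*4 = -216)
(G + p) - 30135 = (-10938 - 216) - 30135 = -11154 - 30135 = -41289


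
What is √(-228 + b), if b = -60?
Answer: 12*I*√2 ≈ 16.971*I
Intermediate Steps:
√(-228 + b) = √(-228 - 60) = √(-288) = 12*I*√2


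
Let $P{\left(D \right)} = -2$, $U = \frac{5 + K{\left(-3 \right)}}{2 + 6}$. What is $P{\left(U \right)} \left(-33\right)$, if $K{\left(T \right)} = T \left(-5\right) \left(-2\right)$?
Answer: $66$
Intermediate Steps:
$K{\left(T \right)} = 10 T$ ($K{\left(T \right)} = - 5 T \left(-2\right) = 10 T$)
$U = - \frac{25}{8}$ ($U = \frac{5 + 10 \left(-3\right)}{2 + 6} = \frac{5 - 30}{8} = \left(-25\right) \frac{1}{8} = - \frac{25}{8} \approx -3.125$)
$P{\left(U \right)} \left(-33\right) = \left(-2\right) \left(-33\right) = 66$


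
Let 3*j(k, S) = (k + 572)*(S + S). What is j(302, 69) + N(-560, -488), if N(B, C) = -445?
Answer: 39759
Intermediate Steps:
j(k, S) = 2*S*(572 + k)/3 (j(k, S) = ((k + 572)*(S + S))/3 = ((572 + k)*(2*S))/3 = (2*S*(572 + k))/3 = 2*S*(572 + k)/3)
j(302, 69) + N(-560, -488) = (⅔)*69*(572 + 302) - 445 = (⅔)*69*874 - 445 = 40204 - 445 = 39759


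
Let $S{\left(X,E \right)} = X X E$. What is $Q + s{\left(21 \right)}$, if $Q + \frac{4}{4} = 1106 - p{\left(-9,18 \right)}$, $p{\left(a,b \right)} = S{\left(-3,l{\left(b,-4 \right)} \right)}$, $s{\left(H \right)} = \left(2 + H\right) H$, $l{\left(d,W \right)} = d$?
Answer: $1426$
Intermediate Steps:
$s{\left(H \right)} = H \left(2 + H\right)$
$S{\left(X,E \right)} = E X^{2}$ ($S{\left(X,E \right)} = X^{2} E = E X^{2}$)
$p{\left(a,b \right)} = 9 b$ ($p{\left(a,b \right)} = b \left(-3\right)^{2} = b 9 = 9 b$)
$Q = 943$ ($Q = -1 + \left(1106 - 9 \cdot 18\right) = -1 + \left(1106 - 162\right) = -1 + 944 = 943$)
$Q + s{\left(21 \right)} = 943 + 21 \left(2 + 21\right) = 943 + 21 \cdot 23 = 943 + 483 = 1426$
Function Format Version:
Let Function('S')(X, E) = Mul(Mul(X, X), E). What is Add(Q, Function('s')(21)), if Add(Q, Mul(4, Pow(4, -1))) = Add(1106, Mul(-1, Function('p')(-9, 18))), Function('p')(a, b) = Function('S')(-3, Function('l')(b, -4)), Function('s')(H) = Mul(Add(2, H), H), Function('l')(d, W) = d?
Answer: 1426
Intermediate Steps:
Function('s')(H) = Mul(H, Add(2, H))
Function('S')(X, E) = Mul(E, Pow(X, 2)) (Function('S')(X, E) = Mul(Pow(X, 2), E) = Mul(E, Pow(X, 2)))
Function('p')(a, b) = Mul(9, b) (Function('p')(a, b) = Mul(b, Pow(-3, 2)) = Mul(b, 9) = Mul(9, b))
Q = 943 (Q = Add(-1, Add(1106, Mul(-1, Mul(9, 18)))) = Add(-1, Add(1106, Mul(-1, 162))) = Add(-1, Add(1106, -162)) = Add(-1, 944) = 943)
Add(Q, Function('s')(21)) = Add(943, Mul(21, Add(2, 21))) = Add(943, Mul(21, 23)) = Add(943, 483) = 1426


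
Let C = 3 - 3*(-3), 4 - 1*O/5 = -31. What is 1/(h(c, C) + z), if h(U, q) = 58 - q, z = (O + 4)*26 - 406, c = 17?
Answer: 1/4294 ≈ 0.00023288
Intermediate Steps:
O = 175 (O = 20 - 5*(-31) = 20 + 155 = 175)
C = 12 (C = 3 + 9 = 12)
z = 4248 (z = (175 + 4)*26 - 406 = 179*26 - 406 = 4654 - 406 = 4248)
1/(h(c, C) + z) = 1/((58 - 1*12) + 4248) = 1/((58 - 12) + 4248) = 1/(46 + 4248) = 1/4294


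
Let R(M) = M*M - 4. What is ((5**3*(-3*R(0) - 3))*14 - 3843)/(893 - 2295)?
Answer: -11907/1402 ≈ -8.4929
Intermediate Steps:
R(M) = -4 + M**2 (R(M) = M**2 - 4 = -4 + M**2)
((5**3*(-3*R(0) - 3))*14 - 3843)/(893 - 2295) = ((5**3*(-3*(-4 + 0**2) - 3))*14 - 3843)/(893 - 2295) = ((125*(-3*(-4 + 0) - 3))*14 - 3843)/(-1402) = ((125*(-3*(-4) - 3))*14 - 3843)*(-1/1402) = ((125*(12 - 3))*14 - 3843)*(-1/1402) = ((125*9)*14 - 3843)*(-1/1402) = (1125*14 - 3843)*(-1/1402) = (15750 - 3843)*(-1/1402) = 11907*(-1/1402) = -11907/1402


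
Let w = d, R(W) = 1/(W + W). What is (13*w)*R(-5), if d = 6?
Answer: -39/5 ≈ -7.8000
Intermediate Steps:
R(W) = 1/(2*W)
w = 6
(13*w)*R(-5) = (13*6)*((1/2)/(-5)) = 78*((1/2)*(-1/5)) = 78*(-1/10) = -39/5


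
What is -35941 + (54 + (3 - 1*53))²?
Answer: -35925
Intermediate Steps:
-35941 + (54 + (3 - 1*53))² = -35941 + (54 + (3 - 53))² = -35941 + (54 - 50)² = -35941 + 4² = -35941 + 16 = -35925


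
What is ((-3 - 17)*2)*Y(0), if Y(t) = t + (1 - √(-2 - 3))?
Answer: -40 + 40*I*√5 ≈ -40.0 + 89.443*I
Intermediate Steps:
Y(t) = 1 + t - I*√5 (Y(t) = t + (1 - √(-5)) = t + (1 - I*√5) = 1 + t - I*√5)
((-3 - 17)*2)*Y(0) = ((-3 - 17)*2)*(1 + 0 - I*√5) = (-20*2)*(1 - I*√5) = -40*(1 - I*√5) = -40 + 40*I*√5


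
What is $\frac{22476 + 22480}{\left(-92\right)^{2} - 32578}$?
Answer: $- \frac{22478}{12057} \approx -1.8643$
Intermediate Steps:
$\frac{22476 + 22480}{\left(-92\right)^{2} - 32578} = \frac{44956}{8464 - 32578} = \frac{44956}{-24114} = 44956 \left(- \frac{1}{24114}\right) = - \frac{22478}{12057}$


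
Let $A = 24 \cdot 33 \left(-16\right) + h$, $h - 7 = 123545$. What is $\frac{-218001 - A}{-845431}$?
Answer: $\frac{328881}{845431} \approx 0.38901$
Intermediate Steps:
$h = 123552$ ($h = 7 + 123545 = 123552$)
$A = 110880$ ($A = 24 \cdot 33 \left(-16\right) + 123552 = 792 \left(-16\right) + 123552 = -12672 + 123552 = 110880$)
$\frac{-218001 - A}{-845431} = \frac{-218001 - 110880}{-845431} = \left(-218001 - 110880\right) \left(- \frac{1}{845431}\right) = \left(-328881\right) \left(- \frac{1}{845431}\right) = \frac{328881}{845431}$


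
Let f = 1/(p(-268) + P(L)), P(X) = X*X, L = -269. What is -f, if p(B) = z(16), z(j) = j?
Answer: -1/72377 ≈ -1.3817e-5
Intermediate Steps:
P(X) = X²
p(B) = 16
f = 1/72377 (f = 1/(16 + (-269)²) = 1/(16 + 72361) = 1/72377 ≈ 1.3817e-5)
-f = -1*1/72377 = -1/72377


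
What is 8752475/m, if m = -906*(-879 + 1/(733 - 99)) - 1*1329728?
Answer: -2774534575/169073671 ≈ -16.410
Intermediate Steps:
m = -169073671/317 (m = -906*(-879 + 1/634) - 1329728 = -906*(-557285/634) - 1329728 = 252450105/317 - 1329728 = -169073671/317 ≈ -5.3336e+5)
8752475/m = 8752475/(-169073671/317) = 8752475*(-317/169073671) = -2774534575/169073671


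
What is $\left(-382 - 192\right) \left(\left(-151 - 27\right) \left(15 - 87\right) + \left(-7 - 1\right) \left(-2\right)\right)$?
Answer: $-7365568$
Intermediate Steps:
$\left(-382 - 192\right) \left(\left(-151 - 27\right) \left(15 - 87\right) + \left(-7 - 1\right) \left(-2\right)\right) = - 574 \left(\left(-178\right) \left(-72\right) + \left(-7 - 1\right) \left(-2\right)\right) = - 574 \left(12816 - -16\right) = - 574 \left(12816 + 16\right) = \left(-574\right) 12832 = -7365568$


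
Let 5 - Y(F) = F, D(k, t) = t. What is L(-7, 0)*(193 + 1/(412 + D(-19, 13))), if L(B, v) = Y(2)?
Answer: 246078/425 ≈ 579.01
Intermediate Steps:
Y(F) = 5 - F
L(B, v) = 3 (L(B, v) = 5 - 1*2 = 5 - 2 = 3)
L(-7, 0)*(193 + 1/(412 + D(-19, 13))) = 3*(193 + 1/(412 + 13)) = 3*(193 + 1/425) = 3*(82026/425) = 246078/425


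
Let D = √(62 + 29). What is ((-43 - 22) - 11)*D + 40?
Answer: 40 - 76*√91 ≈ -684.99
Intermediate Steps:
D = √91 ≈ 9.5394
((-43 - 22) - 11)*D + 40 = ((-43 - 22) - 11)*√91 + 40 = (-65 - 11)*√91 + 40 = -76*√91 + 40 = 40 - 76*√91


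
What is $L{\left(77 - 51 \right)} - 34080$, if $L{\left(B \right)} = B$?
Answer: $-34054$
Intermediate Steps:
$L{\left(77 - 51 \right)} - 34080 = \left(77 - 51\right) - 34080 = 26 - 34080 = -34054$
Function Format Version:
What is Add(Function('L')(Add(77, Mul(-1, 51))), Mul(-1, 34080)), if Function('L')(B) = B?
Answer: -34054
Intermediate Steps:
Add(Function('L')(Add(77, Mul(-1, 51))), Mul(-1, 34080)) = Add(Add(77, Mul(-1, 51)), Mul(-1, 34080)) = Add(Add(77, -51), -34080) = Add(26, -34080) = -34054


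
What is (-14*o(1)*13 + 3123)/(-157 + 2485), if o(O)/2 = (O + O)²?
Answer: 1667/2328 ≈ 0.71607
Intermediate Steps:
o(O) = 8*O² (o(O) = 2*(O + O)² = 2*(2*O)² = 2*(4*O²) = 8*O²)
(-14*o(1)*13 + 3123)/(-157 + 2485) = (-112*1²*13 + 3123)/(-157 + 2485) = (-112*13 + 3123)/2328 = (-14*8*13 + 3123)*(1/2328) = (-112*13 + 3123)*(1/2328) = (-1456 + 3123)*(1/2328) = 1667*(1/2328) = 1667/2328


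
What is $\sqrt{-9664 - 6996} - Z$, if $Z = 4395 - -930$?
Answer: $-5325 + 14 i \sqrt{85} \approx -5325.0 + 129.07 i$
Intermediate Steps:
$Z = 5325$ ($Z = 4395 + 930 = 5325$)
$\sqrt{-9664 - 6996} - Z = \sqrt{-9664 - 6996} - 5325 = \sqrt{-16660} - 5325 = 14 i \sqrt{85} - 5325 = -5325 + 14 i \sqrt{85}$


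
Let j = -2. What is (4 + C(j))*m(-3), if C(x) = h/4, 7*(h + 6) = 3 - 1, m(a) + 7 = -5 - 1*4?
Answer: -288/7 ≈ -41.143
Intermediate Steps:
m(a) = -16 (m(a) = -7 + (-5 - 1*4) = -7 + (-5 - 4) = -7 - 9 = -16)
h = -40/7 (h = -6 + (3 - 1)/7 = -6 + (⅐)*2 = -6 + 2/7 = -40/7 ≈ -5.7143)
C(x) = -10/7 (C(x) = -40/7/4 = -40/7*¼ = -10/7)
(4 + C(j))*m(-3) = (4 - 10/7)*(-16) = (18/7)*(-16) = -288/7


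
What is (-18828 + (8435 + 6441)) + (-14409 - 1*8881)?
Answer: -27242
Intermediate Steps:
(-18828 + (8435 + 6441)) + (-14409 - 1*8881) = (-18828 + 14876) + (-14409 - 8881) = -3952 - 23290 = -27242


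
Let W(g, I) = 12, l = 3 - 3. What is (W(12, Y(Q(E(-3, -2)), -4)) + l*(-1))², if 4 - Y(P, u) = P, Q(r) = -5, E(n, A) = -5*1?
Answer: 144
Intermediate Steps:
E(n, A) = -5
l = 0
Y(P, u) = 4 - P
(W(12, Y(Q(E(-3, -2)), -4)) + l*(-1))² = (12 + 0*(-1))² = (12 + 0)² = 12² = 144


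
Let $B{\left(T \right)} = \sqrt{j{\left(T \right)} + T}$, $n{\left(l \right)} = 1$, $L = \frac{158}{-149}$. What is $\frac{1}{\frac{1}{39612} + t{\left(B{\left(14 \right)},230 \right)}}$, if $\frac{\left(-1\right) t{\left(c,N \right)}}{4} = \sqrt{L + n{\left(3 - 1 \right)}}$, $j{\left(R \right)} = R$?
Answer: $\frac{5902188}{225951918485} + \frac{18829326528 i \sqrt{149}}{225951918485} \approx 2.6121 \cdot 10^{-5} + 1.0172 i$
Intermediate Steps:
$L = - \frac{158}{149}$ ($L = 158 \left(- \frac{1}{149}\right) = - \frac{158}{149} \approx -1.0604$)
$B{\left(T \right)} = \sqrt{2} \sqrt{T}$ ($B{\left(T \right)} = \sqrt{T + T} = \sqrt{2 T} = \sqrt{2} \sqrt{T}$)
$t{\left(c,N \right)} = - \frac{12 i \sqrt{149}}{149}$ ($t{\left(c,N \right)} = - 4 \sqrt{- \frac{158}{149} + 1} = - 4 \sqrt{- \frac{9}{149}} = - 4 \frac{3 i \sqrt{149}}{149} = - \frac{12 i \sqrt{149}}{149}$)
$\frac{1}{\frac{1}{39612} + t{\left(B{\left(14 \right)},230 \right)}} = \frac{1}{\frac{1}{39612} - \frac{12 i \sqrt{149}}{149}}$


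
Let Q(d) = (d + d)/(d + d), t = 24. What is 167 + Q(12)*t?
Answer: 191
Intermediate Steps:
Q(d) = 1 (Q(d) = (2*d)/((2*d)) = (2*d)*(1/(2*d)) = 1)
167 + Q(12)*t = 167 + 1*24 = 167 + 24 = 191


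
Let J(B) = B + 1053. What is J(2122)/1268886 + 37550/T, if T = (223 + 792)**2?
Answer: 2036705347/52289523174 ≈ 0.038951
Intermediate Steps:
J(B) = 1053 + B
T = 1030225 (T = 1015**2 = 1030225)
J(2122)/1268886 + 37550/T = (1053 + 2122)/1268886 + 37550/1030225 = 3175*(1/1268886) + 37550*(1/1030225) = 3175/1268886 + 1502/41209 = 2036705347/52289523174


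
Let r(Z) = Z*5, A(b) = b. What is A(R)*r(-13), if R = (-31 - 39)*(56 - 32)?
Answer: 109200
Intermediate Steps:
R = -1680 (R = -70*24 = -1680)
r(Z) = 5*Z
A(R)*r(-13) = -8400*(-13) = -1680*(-65) = 109200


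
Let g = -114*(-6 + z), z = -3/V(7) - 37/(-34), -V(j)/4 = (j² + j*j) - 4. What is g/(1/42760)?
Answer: 19099448850/799 ≈ 2.3904e+7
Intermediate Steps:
V(j) = 16 - 8*j² (V(j) = -4*((j² + j*j) - 4) = -4*((j² + j²) - 4) = -4*(2*j² - 4) = -4*(-4 + 2*j²) = 16 - 8*j²)
z = 7007/6392 (z = -3/(16 - 8*7²) - 37/(-34) = -3/(16 - 8*49) - 37*(-1/34) = -3/(16 - 392) + 37/34 = -3/(-376) + 37/34 = -3*(-1/376) + 37/34 = 3/376 + 37/34 = 7007/6392 ≈ 1.0962)
g = 1786665/3196 (g = -114*(-6 + 7007/6392) = -114*(-31345/6392) = 1786665/3196 ≈ 559.03)
g/(1/42760) = 1786665/(3196*(1/42760)) = (1786665/3196)*42760 = 19099448850/799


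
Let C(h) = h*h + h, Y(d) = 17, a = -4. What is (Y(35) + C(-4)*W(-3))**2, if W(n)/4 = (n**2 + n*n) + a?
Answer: 474721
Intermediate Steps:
C(h) = h + h**2 (C(h) = h**2 + h = h + h**2)
W(n) = -16 + 8*n**2 (W(n) = 4*((n**2 + n*n) - 4) = 4*((n**2 + n**2) - 4) = 4*(2*n**2 - 4) = 4*(-4 + 2*n**2) = -16 + 8*n**2)
(Y(35) + C(-4)*W(-3))**2 = (17 + (-4*(1 - 4))*(-16 + 8*(-3)**2))**2 = (17 + (-4*(-3))*(-16 + 8*9))**2 = (17 + 12*(-16 + 72))**2 = (17 + 12*56)**2 = (17 + 672)**2 = 689**2 = 474721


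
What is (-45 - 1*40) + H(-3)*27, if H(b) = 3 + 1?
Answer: 23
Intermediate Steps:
H(b) = 4
(-45 - 1*40) + H(-3)*27 = (-45 - 1*40) + 4*27 = (-45 - 40) + 108 = -85 + 108 = 23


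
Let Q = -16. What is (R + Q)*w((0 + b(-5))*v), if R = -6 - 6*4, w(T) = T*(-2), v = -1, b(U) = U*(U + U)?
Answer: -4600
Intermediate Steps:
b(U) = 2*U² (b(U) = U*(2*U) = 2*U²)
w(T) = -2*T
R = -30 (R = -6 - 24 = -30)
(R + Q)*w((0 + b(-5))*v) = (-30 - 16)*(-2*(0 + 2*(-5)²)*(-1)) = -(-92)*(0 + 2*25)*(-1) = -(-92)*(0 + 50)*(-1) = -(-92)*50*(-1) = -(-92)*(-50) = -46*100 = -4600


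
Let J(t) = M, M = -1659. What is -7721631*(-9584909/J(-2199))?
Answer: -24670376822193/553 ≈ -4.4612e+10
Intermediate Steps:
J(t) = -1659
-7721631*(-9584909/J(-2199)) = -7721631/((-1659/(-9584909))) = -7721631/((-1659*(-1/9584909))) = -7721631/1659/9584909 = -7721631*9584909/1659 = -24670376822193/553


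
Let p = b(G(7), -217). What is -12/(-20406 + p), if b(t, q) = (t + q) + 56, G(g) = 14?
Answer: 4/6851 ≈ 0.00058386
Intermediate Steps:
b(t, q) = 56 + q + t (b(t, q) = (q + t) + 56 = 56 + q + t)
p = -147 (p = 56 - 217 + 14 = -147)
-12/(-20406 + p) = -12/(-20406 - 147) = -12/(-20553) = -1/20553*(-12) = 4/6851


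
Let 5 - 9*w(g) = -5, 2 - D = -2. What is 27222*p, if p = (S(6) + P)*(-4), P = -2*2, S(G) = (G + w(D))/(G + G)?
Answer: 3339232/9 ≈ 3.7103e+5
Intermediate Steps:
D = 4 (D = 2 - 1*(-2) = 2 + 2 = 4)
w(g) = 10/9 (w(g) = 5/9 - ⅑*(-5) = 5/9 + 5/9 = 10/9)
S(G) = (10/9 + G)/(2*G) (S(G) = (G + 10/9)/(G + G) = (10/9 + G)/((2*G)) = (10/9 + G)*(1/(2*G)) = (10/9 + G)/(2*G))
P = -4
p = 368/27 (p = ((1/18)*(10 + 9*6)/6 - 4)*(-4) = ((1/18)*(⅙)*(10 + 54) - 4)*(-4) = ((1/18)*(⅙)*64 - 4)*(-4) = (16/27 - 4)*(-4) = -92/27*(-4) = 368/27 ≈ 13.630)
27222*p = 27222*(368/27) = 3339232/9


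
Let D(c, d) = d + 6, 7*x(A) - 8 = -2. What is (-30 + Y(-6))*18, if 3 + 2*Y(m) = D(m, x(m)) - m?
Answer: -3159/7 ≈ -451.29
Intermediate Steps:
x(A) = 6/7 (x(A) = 8/7 + (1/7)*(-2) = 8/7 - 2/7 = 6/7)
D(c, d) = 6 + d
Y(m) = 27/14 - m/2 (Y(m) = -3/2 + ((6 + 6/7) - m)/2 = -3/2 + (48/7 - m)/2 = -3/2 + (24/7 - m/2) = 27/14 - m/2)
(-30 + Y(-6))*18 = (-30 + (27/14 - 1/2*(-6)))*18 = (-30 + (27/14 + 3))*18 = (-30 + 69/14)*18 = -351/14*18 = -3159/7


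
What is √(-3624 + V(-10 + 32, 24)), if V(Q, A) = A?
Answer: 60*I ≈ 60.0*I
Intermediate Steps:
√(-3624 + V(-10 + 32, 24)) = √(-3624 + 24) = √(-3600) = 60*I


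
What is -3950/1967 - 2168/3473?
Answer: -17982806/6831391 ≈ -2.6324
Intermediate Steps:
-3950/1967 - 2168/3473 = -17982806/6831391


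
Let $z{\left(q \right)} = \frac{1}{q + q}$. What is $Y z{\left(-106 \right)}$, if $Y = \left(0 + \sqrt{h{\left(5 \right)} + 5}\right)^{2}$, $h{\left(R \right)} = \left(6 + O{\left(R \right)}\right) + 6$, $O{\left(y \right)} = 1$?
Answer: $- \frac{9}{106} \approx -0.084906$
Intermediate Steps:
$z{\left(q \right)} = \frac{1}{2 q}$
$h{\left(R \right)} = 13$ ($h{\left(R \right)} = \left(6 + 1\right) + 6 = 7 + 6 = 13$)
$Y = 18$ ($Y = \left(0 + \sqrt{13 + 5}\right)^{2} = \left(0 + \sqrt{18}\right)^{2} = \left(0 + 3 \sqrt{2}\right)^{2} = \left(3 \sqrt{2}\right)^{2} = 18$)
$Y z{\left(-106 \right)} = 18 \frac{1}{2 \left(-106\right)} = 18 \cdot \frac{1}{2} \left(- \frac{1}{106}\right) = 18 \left(- \frac{1}{212}\right) = - \frac{9}{106}$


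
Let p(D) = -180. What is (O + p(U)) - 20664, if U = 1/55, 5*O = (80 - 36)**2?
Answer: -102284/5 ≈ -20457.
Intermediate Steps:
O = 1936/5 (O = (80 - 36)**2/5 = (1/5)*44**2 = (1/5)*1936 = 1936/5 ≈ 387.20)
U = 1/55 ≈ 0.018182
(O + p(U)) - 20664 = (1936/5 - 180) - 20664 = 1036/5 - 20664 = -102284/5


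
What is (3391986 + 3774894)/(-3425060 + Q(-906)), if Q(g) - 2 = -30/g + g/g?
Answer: -180366480/86197267 ≈ -2.0925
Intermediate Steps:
Q(g) = 3 - 30/g (Q(g) = 2 + (-30/g + g/g) = 2 + (-30/g + 1) = 2 + (1 - 30/g) = 3 - 30/g)
(3391986 + 3774894)/(-3425060 + Q(-906)) = (3391986 + 3774894)/(-3425060 + (3 - 30/(-906))) = 7166880/(-3425060 + (3 - 30*(-1/906))) = 7166880/(-3425060 + (3 + 5/151)) = 7166880/(-3425060 + 458/151) = 7166880/(-517183602/151) = 7166880*(-151/517183602) = -180366480/86197267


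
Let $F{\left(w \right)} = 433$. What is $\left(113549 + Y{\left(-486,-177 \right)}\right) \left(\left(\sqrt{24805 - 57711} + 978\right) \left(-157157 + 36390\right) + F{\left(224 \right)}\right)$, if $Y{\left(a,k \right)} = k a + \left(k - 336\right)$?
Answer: $-23510679269194 - 24039637486 i \sqrt{32906} \approx -2.3511 \cdot 10^{13} - 4.3608 \cdot 10^{12} i$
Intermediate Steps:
$Y{\left(a,k \right)} = -336 + k + a k$ ($Y{\left(a,k \right)} = a k + \left(-336 + k\right) = -336 + k + a k$)
$\left(113549 + Y{\left(-486,-177 \right)}\right) \left(\left(\sqrt{24805 - 57711} + 978\right) \left(-157157 + 36390\right) + F{\left(224 \right)}\right) = \left(113549 - -85509\right) \left(\left(\sqrt{24805 - 57711} + 978\right) \left(-157157 + 36390\right) + 433\right) = \left(113549 - -85509\right) \left(\left(\sqrt{-32906} + 978\right) \left(-120767\right) + 433\right) = \left(113549 + 85509\right) \left(\left(i \sqrt{32906} + 978\right) \left(-120767\right) + 433\right) = 199058 \left(\left(978 + i \sqrt{32906}\right) \left(-120767\right) + 433\right) = 199058 \left(\left(-118110126 - 120767 i \sqrt{32906}\right) + 433\right) = 199058 \left(-118109693 - 120767 i \sqrt{32906}\right) = -23510679269194 - 24039637486 i \sqrt{32906}$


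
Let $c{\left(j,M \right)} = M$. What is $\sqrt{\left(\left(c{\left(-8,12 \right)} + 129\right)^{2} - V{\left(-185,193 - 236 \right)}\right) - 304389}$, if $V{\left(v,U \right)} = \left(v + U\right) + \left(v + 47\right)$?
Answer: $i \sqrt{284142} \approx 533.05 i$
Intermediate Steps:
$V{\left(v,U \right)} = 47 + U + 2 v$ ($V{\left(v,U \right)} = \left(U + v\right) + \left(47 + v\right) = 47 + U + 2 v$)
$\sqrt{\left(\left(c{\left(-8,12 \right)} + 129\right)^{2} - V{\left(-185,193 - 236 \right)}\right) - 304389} = \sqrt{\left(\left(12 + 129\right)^{2} - \left(47 + \left(193 - 236\right) + 2 \left(-185\right)\right)\right) - 304389} = \sqrt{\left(141^{2} - \left(47 + \left(193 - 236\right) - 370\right)\right) - 304389} = \sqrt{\left(19881 - \left(47 - 43 - 370\right)\right) - 304389} = \sqrt{\left(19881 - -366\right) - 304389} = \sqrt{\left(19881 + 366\right) - 304389} = \sqrt{20247 - 304389} = \sqrt{-284142} = i \sqrt{284142}$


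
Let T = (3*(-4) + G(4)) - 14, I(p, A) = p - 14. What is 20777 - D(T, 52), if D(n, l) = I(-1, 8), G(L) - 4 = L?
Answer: 20792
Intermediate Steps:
G(L) = 4 + L
I(p, A) = -14 + p
T = -18 (T = (3*(-4) + (4 + 4)) - 14 = (-12 + 8) - 14 = -4 - 14 = -18)
D(n, l) = -15 (D(n, l) = -14 - 1 = -15)
20777 - D(T, 52) = 20777 - 1*(-15) = 20777 + 15 = 20792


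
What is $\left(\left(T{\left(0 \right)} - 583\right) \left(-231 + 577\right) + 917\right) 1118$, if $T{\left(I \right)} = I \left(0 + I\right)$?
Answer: $-224495518$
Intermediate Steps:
$T{\left(I \right)} = I^{2}$ ($T{\left(I \right)} = I I = I^{2}$)
$\left(\left(T{\left(0 \right)} - 583\right) \left(-231 + 577\right) + 917\right) 1118 = \left(\left(0^{2} - 583\right) \left(-231 + 577\right) + 917\right) 1118 = \left(\left(0 - 583\right) 346 + 917\right) 1118 = \left(\left(-583\right) 346 + 917\right) 1118 = \left(-201718 + 917\right) 1118 = \left(-200801\right) 1118 = -224495518$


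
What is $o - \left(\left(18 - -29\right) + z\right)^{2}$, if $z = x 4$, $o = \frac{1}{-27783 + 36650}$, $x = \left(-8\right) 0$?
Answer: $- \frac{19587202}{8867} \approx -2209.0$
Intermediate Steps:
$x = 0$
$o = \frac{1}{8867} \approx 0.00011278$
$z = 0$ ($z = 0 \cdot 4 = 0$)
$o - \left(\left(18 - -29\right) + z\right)^{2} = \frac{1}{8867} - \left(\left(18 - -29\right) + 0\right)^{2} = \frac{1}{8867} - \left(\left(18 + 29\right) + 0\right)^{2} = \frac{1}{8867} - \left(47 + 0\right)^{2} = \frac{1}{8867} - 47^{2} = \frac{1}{8867} - 2209 = - \frac{19587202}{8867}$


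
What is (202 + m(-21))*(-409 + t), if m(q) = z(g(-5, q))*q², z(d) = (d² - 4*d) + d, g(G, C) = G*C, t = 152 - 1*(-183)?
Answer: -349525088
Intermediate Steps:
t = 335 (t = 152 + 183 = 335)
g(G, C) = C*G
z(d) = d² - 3*d
m(q) = -5*q³*(-3 - 5*q) (m(q) = ((q*(-5))*(-3 + q*(-5)))*q² = ((-5*q)*(-3 - 5*q))*q² = (-5*q*(-3 - 5*q))*q² = -5*q³*(-3 - 5*q))
(202 + m(-21))*(-409 + t) = (202 + (-21)³*(15 + 25*(-21)))*(-409 + 335) = (202 - 9261*(15 - 525))*(-74) = (202 - 9261*(-510))*(-74) = (202 + 4723110)*(-74) = 4723312*(-74) = -349525088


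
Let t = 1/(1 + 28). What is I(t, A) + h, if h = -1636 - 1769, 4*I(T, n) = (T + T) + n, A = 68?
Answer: -196503/58 ≈ -3388.0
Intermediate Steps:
t = 1/29 ≈ 0.034483
I(T, n) = T/2 + n/4 (I(T, n) = ((T + T) + n)/4 = (2*T + n)/4 = (n + 2*T)/4 = T/2 + n/4)
h = -3405
I(t, A) + h = ((½)*(1/29) + (¼)*68) - 3405 = (1/58 + 17) - 3405 = 987/58 - 3405 = -196503/58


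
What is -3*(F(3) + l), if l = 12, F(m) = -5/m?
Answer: -31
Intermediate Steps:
-3*(F(3) + l) = -3*(-5/3 + 12) = -3*31/3 = -31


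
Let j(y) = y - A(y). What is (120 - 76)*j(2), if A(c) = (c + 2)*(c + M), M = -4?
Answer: 440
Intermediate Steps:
A(c) = (-4 + c)*(2 + c) (A(c) = (c + 2)*(c - 4) = (2 + c)*(-4 + c) = (-4 + c)*(2 + c))
j(y) = 8 - y² + 3*y (j(y) = y - (-8 + y² - 2*y) = y + (8 - y² + 2*y) = 8 - y² + 3*y)
(120 - 76)*j(2) = (120 - 76)*(8 - 1*2² + 3*2) = 44*(8 - 1*4 + 6) = 44*(8 - 4 + 6) = 44*10 = 440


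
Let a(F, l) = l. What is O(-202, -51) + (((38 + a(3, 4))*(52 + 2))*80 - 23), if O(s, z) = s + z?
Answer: 181164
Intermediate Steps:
O(-202, -51) + (((38 + a(3, 4))*(52 + 2))*80 - 23) = (-202 - 51) + (((38 + 4)*(52 + 2))*80 - 23) = -253 + ((42*54)*80 - 23) = -253 + (2268*80 - 23) = -253 + (181440 - 23) = -253 + 181417 = 181164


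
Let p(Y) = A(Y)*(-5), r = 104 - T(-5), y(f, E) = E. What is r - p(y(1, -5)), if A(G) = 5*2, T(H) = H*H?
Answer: 129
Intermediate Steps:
T(H) = H²
A(G) = 10
r = 79 (r = 104 - 1*(-5)² = 104 - 1*25 = 104 - 25 = 79)
p(Y) = -50 (p(Y) = 10*(-5) = -50)
r - p(y(1, -5)) = 79 - 1*(-50) = 79 + 50 = 129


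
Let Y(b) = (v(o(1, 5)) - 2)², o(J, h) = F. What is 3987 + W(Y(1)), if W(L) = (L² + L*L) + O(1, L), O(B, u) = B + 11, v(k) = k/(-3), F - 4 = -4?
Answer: 4031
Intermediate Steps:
F = 0 (F = 4 - 4 = 0)
o(J, h) = 0
v(k) = -k/3 (v(k) = k*(-⅓) = -k/3)
O(B, u) = 11 + B
Y(b) = 4 (Y(b) = (-⅓*0 - 2)² = (0 - 2)² = (-2)² = 4)
W(L) = 12 + 2*L² (W(L) = (L² + L*L) + (11 + 1) = (L² + L²) + 12 = 2*L² + 12 = 12 + 2*L²)
3987 + W(Y(1)) = 3987 + (12 + 2*4²) = 3987 + (12 + 2*16) = 3987 + (12 + 32) = 3987 + 44 = 4031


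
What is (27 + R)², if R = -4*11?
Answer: 289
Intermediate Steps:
R = -44
(27 + R)² = (27 - 44)² = (-17)² = 289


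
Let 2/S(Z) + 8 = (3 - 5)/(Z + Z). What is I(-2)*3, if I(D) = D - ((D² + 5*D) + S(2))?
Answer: 216/17 ≈ 12.706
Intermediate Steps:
S(Z) = 2/(-8 - 1/Z) (S(Z) = 2/(-8 + (3 - 5)/(Z + Z)) = 2/(-8 - 2*1/(2*Z)) = 2/(-8 - 1/Z))
I(D) = 4/17 - D² - 4*D (I(D) = D - ((D² + 5*D) - 2*2/(1 + 8*2)) = D - ((D² + 5*D) - 2*2/(1 + 16)) = D - ((D² + 5*D) - 2*2/17) = D - ((D² + 5*D) - 2*2*1/17) = D - ((D² + 5*D) - 4/17) = D - (-4/17 + D² + 5*D) = D + (4/17 - D² - 5*D) = 4/17 - D² - 4*D)
I(-2)*3 = (4/17 - 1*(-2)² - 4*(-2))*3 = (4/17 - 1*4 + 8)*3 = (4/17 - 4 + 8)*3 = (72/17)*3 = 216/17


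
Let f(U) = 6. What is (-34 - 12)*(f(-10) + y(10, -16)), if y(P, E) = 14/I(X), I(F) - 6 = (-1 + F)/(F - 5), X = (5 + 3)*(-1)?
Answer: -32384/87 ≈ -372.23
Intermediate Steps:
X = -8 (X = 8*(-1) = -8)
I(F) = 6 + (-1 + F)/(-5 + F) (I(F) = 6 + (-1 + F)/(F - 5) = 6 + (-1 + F)/(-5 + F))
y(P, E) = 182/87 (y(P, E) = 14/(((-31 + 7*(-8))/(-5 - 8))) = 14/(((-31 - 56)/(-13))) = 14/((-1/13*(-87))) = 14/(87/13) = 14*(13/87) = 182/87)
(-34 - 12)*(f(-10) + y(10, -16)) = (-34 - 12)*(6 + 182/87) = -46*704/87 = -32384/87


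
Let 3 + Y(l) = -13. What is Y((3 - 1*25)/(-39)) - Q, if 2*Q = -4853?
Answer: 4821/2 ≈ 2410.5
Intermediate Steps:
Q = -4853/2 (Q = (½)*(-4853) = -4853/2 ≈ -2426.5)
Y(l) = -16 (Y(l) = -3 - 13 = -16)
Y((3 - 1*25)/(-39)) - Q = -16 - 1*(-4853/2) = -16 + 4853/2 = 4821/2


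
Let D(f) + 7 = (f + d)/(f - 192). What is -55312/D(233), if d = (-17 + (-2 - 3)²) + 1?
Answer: 2267792/45 ≈ 50395.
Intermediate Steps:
d = 9 (d = (-17 + (-5)²) + 1 = (-17 + 25) + 1 = 8 + 1 = 9)
D(f) = -7 + (9 + f)/(-192 + f) (D(f) = -7 + (f + 9)/(f - 192) = -7 + (9 + f)/(-192 + f))
-55312/D(233) = -55312*(-192 + 233)/(3*(451 - 2*233)) = -55312*41/(3*(451 - 466)) = -55312/(3*(1/41)*(-15)) = -55312/(-45/41) = -55312*(-41/45) = 2267792/45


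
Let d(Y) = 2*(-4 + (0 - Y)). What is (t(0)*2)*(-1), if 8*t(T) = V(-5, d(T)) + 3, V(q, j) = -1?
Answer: -1/2 ≈ -0.50000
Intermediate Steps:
d(Y) = -8 - 2*Y (d(Y) = 2*(-4 - Y) = -8 - 2*Y)
t(T) = 1/4 (t(T) = (-1 + 3)/8 = (1/8)*2 = 1/4)
(t(0)*2)*(-1) = ((1/4)*2)*(-1) = (1/2)*(-1) = -1/2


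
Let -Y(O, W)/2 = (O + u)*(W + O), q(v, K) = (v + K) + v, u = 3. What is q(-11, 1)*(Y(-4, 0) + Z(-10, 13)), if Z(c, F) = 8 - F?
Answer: 273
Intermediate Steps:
q(v, K) = K + 2*v (q(v, K) = (K + v) + v = K + 2*v)
Y(O, W) = -2*(3 + O)*(O + W) (Y(O, W) = -2*(O + 3)*(W + O) = -2*(3 + O)*(O + W))
q(-11, 1)*(Y(-4, 0) + Z(-10, 13)) = (1 + 2*(-11))*((-6*(-4) - 6*0 - 2*(-4)² - 2*(-4)*0) + (8 - 1*13)) = (1 - 22)*((24 + 0 - 2*16 + 0) + (8 - 13)) = -21*((24 + 0 - 32 + 0) - 5) = -21*(-8 - 5) = -21*(-13) = 273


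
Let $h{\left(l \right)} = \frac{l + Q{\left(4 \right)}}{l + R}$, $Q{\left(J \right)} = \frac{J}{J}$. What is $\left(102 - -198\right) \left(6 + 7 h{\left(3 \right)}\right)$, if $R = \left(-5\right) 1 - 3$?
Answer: $120$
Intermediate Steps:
$R = -8$ ($R = -5 - 3 = -8$)
$Q{\left(J \right)} = 1$
$h{\left(l \right)} = \frac{1 + l}{-8 + l}$ ($h{\left(l \right)} = \frac{l + 1}{l - 8} = \frac{1 + l}{-8 + l}$)
$\left(102 - -198\right) \left(6 + 7 h{\left(3 \right)}\right) = \left(102 - -198\right) \left(6 + 7 \frac{1 + 3}{-8 + 3}\right) = \left(102 + 198\right) \left(6 + 7 \frac{1}{-5} \cdot 4\right) = 300 \left(6 + 7 \left(\left(- \frac{1}{5}\right) 4\right)\right) = 300 \left(6 + 7 \left(- \frac{4}{5}\right)\right) = 300 \left(6 - \frac{28}{5}\right) = 300 \cdot \frac{2}{5} = 120$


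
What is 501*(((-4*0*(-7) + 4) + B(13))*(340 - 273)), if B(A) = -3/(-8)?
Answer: 1174845/8 ≈ 1.4686e+5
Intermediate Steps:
B(A) = 3/8 (B(A) = -3*(-1/8) = 3/8)
501*(((-4*0*(-7) + 4) + B(13))*(340 - 273)) = 501*(((-4*0*(-7) + 4) + 3/8)*(340 - 273)) = 501*(((0*(-7) + 4) + 3/8)*67) = 501*(((0 + 4) + 3/8)*67) = 501*((4 + 3/8)*67) = 501*((35/8)*67) = 501*(2345/8) = 1174845/8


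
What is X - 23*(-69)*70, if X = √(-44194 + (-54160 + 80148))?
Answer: 111090 + I*√18206 ≈ 1.1109e+5 + 134.93*I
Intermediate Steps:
X = I*√18206 (X = √(-44194 + 25988) = √(-18206) = I*√18206 ≈ 134.93*I)
X - 23*(-69)*70 = I*√18206 - 23*(-69)*70 = I*√18206 + 1587*70 = I*√18206 + 111090 = 111090 + I*√18206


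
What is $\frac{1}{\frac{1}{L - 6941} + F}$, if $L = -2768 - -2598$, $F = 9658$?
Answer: $\frac{7111}{68678037} \approx 0.00010354$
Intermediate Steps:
$L = -170$ ($L = -2768 + 2598 = -170$)
$\frac{1}{\frac{1}{L - 6941} + F} = \frac{1}{\frac{1}{-170 - 6941} + 9658} = \frac{1}{\frac{1}{-7111} + 9658} = \frac{1}{- \frac{1}{7111} + 9658} = \frac{1}{\frac{68678037}{7111}} = \frac{7111}{68678037}$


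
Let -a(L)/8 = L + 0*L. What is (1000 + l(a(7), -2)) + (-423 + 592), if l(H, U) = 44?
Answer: 1213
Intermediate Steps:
a(L) = -8*L (a(L) = -8*(L + 0*L) = -8*(L + 0) = -8*L)
(1000 + l(a(7), -2)) + (-423 + 592) = (1000 + 44) + (-423 + 592) = 1044 + 169 = 1213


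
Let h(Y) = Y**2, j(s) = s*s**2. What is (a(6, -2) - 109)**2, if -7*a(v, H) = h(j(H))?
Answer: 683929/49 ≈ 13958.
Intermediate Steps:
j(s) = s**3
a(v, H) = -H**6/7
(a(6, -2) - 109)**2 = (-1/7*(-2)**6 - 109)**2 = (-1/7*64 - 109)**2 = (-64/7 - 109)**2 = (-827/7)**2 = 683929/49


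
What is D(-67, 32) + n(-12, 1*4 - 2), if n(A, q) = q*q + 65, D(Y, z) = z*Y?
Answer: -2075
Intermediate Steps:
D(Y, z) = Y*z
n(A, q) = 65 + q**2 (n(A, q) = q**2 + 65 = 65 + q**2)
D(-67, 32) + n(-12, 1*4 - 2) = -67*32 + (65 + (1*4 - 2)**2) = -2144 + (65 + (4 - 2)**2) = -2144 + (65 + 2**2) = -2144 + (65 + 4) = -2144 + 69 = -2075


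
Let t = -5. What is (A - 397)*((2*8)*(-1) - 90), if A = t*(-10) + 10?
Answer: 35722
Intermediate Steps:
A = 60 (A = -5*(-10) + 10 = 50 + 10 = 60)
(A - 397)*((2*8)*(-1) - 90) = (60 - 397)*((2*8)*(-1) - 90) = -337*(16*(-1) - 90) = -337*(-16 - 90) = -337*(-106) = 35722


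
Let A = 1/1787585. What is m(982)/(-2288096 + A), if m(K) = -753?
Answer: 448683835/1363388696053 ≈ 0.00032909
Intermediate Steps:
A = 1/1787585 ≈ 5.5941e-7
m(982)/(-2288096 + A) = -753/(-2288096 + 1/1787585) = -753/(-4090166088159/1787585) = -753*(-1787585/4090166088159) = 448683835/1363388696053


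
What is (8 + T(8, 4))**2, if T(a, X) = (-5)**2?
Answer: 1089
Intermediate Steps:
T(a, X) = 25
(8 + T(8, 4))**2 = (8 + 25)**2 = 33**2 = 1089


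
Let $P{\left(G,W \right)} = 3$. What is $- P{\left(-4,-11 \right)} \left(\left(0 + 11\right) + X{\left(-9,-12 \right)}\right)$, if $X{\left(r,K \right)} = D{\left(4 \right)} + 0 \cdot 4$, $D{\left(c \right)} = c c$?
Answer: $-81$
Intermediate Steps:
$D{\left(c \right)} = c^{2}$
$X{\left(r,K \right)} = 16$ ($X{\left(r,K \right)} = 4^{2} + 0 \cdot 4 = 16 + 0 = 16$)
$- P{\left(-4,-11 \right)} \left(\left(0 + 11\right) + X{\left(-9,-12 \right)}\right) = - 3 \left(\left(0 + 11\right) + 16\right) = - 3 \left(11 + 16\right) = - 3 \cdot 27 = \left(-1\right) 81 = -81$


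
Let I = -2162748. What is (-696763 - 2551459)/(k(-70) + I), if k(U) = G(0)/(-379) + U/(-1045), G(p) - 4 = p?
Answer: 128647456421/85656713679 ≈ 1.5019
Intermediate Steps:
G(p) = 4 + p
k(U) = -4/379 - U/1045 (k(U) = (4 + 0)/(-379) + U/(-1045) = 4*(-1/379) + U*(-1/1045) = -4/379 - U/1045)
(-696763 - 2551459)/(k(-70) + I) = (-696763 - 2551459)/((-4/379 - 1/1045*(-70)) - 2162748) = -3248222/((-4/379 + 14/209) - 2162748) = -3248222/(4470/79211 - 2162748) = -3248222/(-171313427358/79211) = -3248222*(-79211/171313427358) = 128647456421/85656713679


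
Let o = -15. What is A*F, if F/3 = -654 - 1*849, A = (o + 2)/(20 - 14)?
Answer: 19539/2 ≈ 9769.5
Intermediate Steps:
A = -13/6 (A = (-15 + 2)/(20 - 14) = -13/6 ≈ -2.1667)
F = -4509 (F = 3*(-654 - 1*849) = 3*(-654 - 849) = 3*(-1503) = -4509)
A*F = -13/6*(-4509) = 19539/2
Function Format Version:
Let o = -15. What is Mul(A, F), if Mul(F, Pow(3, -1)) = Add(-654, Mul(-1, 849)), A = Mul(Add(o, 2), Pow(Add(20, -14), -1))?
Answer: Rational(19539, 2) ≈ 9769.5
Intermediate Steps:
A = Rational(-13, 6) (A = Mul(Add(-15, 2), Pow(Add(20, -14), -1)) = Mul(-13, Pow(6, -1)) = Mul(-13, Rational(1, 6)) = Rational(-13, 6) ≈ -2.1667)
F = -4509 (F = Mul(3, Add(-654, Mul(-1, 849))) = Mul(3, Add(-654, -849)) = Mul(3, -1503) = -4509)
Mul(A, F) = Mul(Rational(-13, 6), -4509) = Rational(19539, 2)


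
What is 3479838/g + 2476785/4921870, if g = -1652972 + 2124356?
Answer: 304913784625/38668179468 ≈ 7.8854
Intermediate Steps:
g = 471384
3479838/g + 2476785/4921870 = 3479838/471384 + 2476785/4921870 = 3479838*(1/471384) + 2476785*(1/4921870) = 579973/78564 + 495357/984374 = 304913784625/38668179468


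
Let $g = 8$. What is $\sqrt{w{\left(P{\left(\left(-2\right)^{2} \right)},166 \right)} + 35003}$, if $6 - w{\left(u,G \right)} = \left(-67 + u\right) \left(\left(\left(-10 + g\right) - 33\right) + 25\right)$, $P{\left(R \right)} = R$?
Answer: $\sqrt{34379} \approx 185.42$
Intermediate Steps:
$w{\left(u,G \right)} = -664 + 10 u$ ($w{\left(u,G \right)} = 6 - \left(-67 + u\right) \left(\left(\left(-10 + 8\right) - 33\right) + 25\right) = 6 - \left(-67 + u\right) \left(\left(-2 - 33\right) + 25\right) = 6 - \left(-67 + u\right) \left(-35 + 25\right) = 6 - \left(-67 + u\right) \left(-10\right) = 6 - \left(670 - 10 u\right) = 6 + \left(-670 + 10 u\right) = -664 + 10 u$)
$\sqrt{w{\left(P{\left(\left(-2\right)^{2} \right)},166 \right)} + 35003} = \sqrt{\left(-664 + 10 \left(-2\right)^{2}\right) + 35003} = \sqrt{\left(-664 + 10 \cdot 4\right) + 35003} = \sqrt{\left(-664 + 40\right) + 35003} = \sqrt{-624 + 35003} = \sqrt{34379}$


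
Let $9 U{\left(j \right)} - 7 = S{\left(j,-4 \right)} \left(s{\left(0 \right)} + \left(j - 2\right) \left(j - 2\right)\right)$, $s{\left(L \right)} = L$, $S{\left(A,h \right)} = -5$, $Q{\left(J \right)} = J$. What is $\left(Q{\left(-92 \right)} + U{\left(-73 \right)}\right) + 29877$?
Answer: $\frac{239947}{9} \approx 26661.0$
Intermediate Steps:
$U{\left(j \right)} = \frac{7}{9} - \frac{5 \left(-2 + j\right)^{2}}{9}$ ($U{\left(j \right)} = \frac{7}{9} + \frac{\left(-5\right) \left(0 + \left(j - 2\right) \left(j - 2\right)\right)}{9} = \frac{7}{9} + \frac{\left(-5\right) \left(0 + \left(-2 + j\right) \left(-2 + j\right)\right)}{9} = \frac{7}{9} + \frac{\left(-5\right) \left(0 + \left(-2 + j\right)^{2}\right)}{9} = \frac{7}{9} + \frac{\left(-5\right) \left(-2 + j\right)^{2}}{9} = \frac{7}{9} - \frac{5 \left(-2 + j\right)^{2}}{9}$)
$\left(Q{\left(-92 \right)} + U{\left(-73 \right)}\right) + 29877 = \left(-92 + \left(\frac{7}{9} - \frac{5 \left(-2 - 73\right)^{2}}{9}\right)\right) + 29877 = \left(-92 + \left(\frac{7}{9} - \frac{5 \left(-75\right)^{2}}{9}\right)\right) + 29877 = \left(-92 + \left(\frac{7}{9} - 3125\right)\right) + 29877 = \left(-92 - \frac{28118}{9}\right) + 29877 = - \frac{28946}{9} + 29877 = \frac{239947}{9}$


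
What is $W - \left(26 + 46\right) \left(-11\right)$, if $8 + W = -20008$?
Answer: $-19224$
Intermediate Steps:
$W = -20016$ ($W = -8 - 20008 = -20016$)
$W - \left(26 + 46\right) \left(-11\right) = -20016 - \left(26 + 46\right) \left(-11\right) = -20016 - 72 \left(-11\right) = -20016 - -792 = -20016 + 792 = -19224$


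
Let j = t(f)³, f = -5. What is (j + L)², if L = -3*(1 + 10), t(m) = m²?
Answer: 243110464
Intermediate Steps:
L = -33 (L = -3*11 = -33)
j = 15625 (j = ((-5)²)³ = 25³ = 15625)
(j + L)² = (15625 - 33)² = 15592² = 243110464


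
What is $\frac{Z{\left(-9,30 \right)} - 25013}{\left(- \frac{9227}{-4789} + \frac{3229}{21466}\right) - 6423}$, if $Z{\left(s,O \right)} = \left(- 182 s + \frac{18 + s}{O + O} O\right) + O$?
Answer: $\frac{2399419131497}{660075198639} \approx 3.6351$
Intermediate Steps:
$Z{\left(s,O \right)} = 9 + O - \frac{363 s}{2}$ ($Z{\left(s,O \right)} = \left(- 182 s + \frac{18 + s}{2 O} O\right) + O = \left(- 182 s + \left(9 + \frac{s}{2}\right)\right) + O = \left(9 - \frac{363 s}{2}\right) + O = 9 + O - \frac{363 s}{2}$)
$\frac{Z{\left(-9,30 \right)} - 25013}{\left(- \frac{9227}{-4789} + \frac{3229}{21466}\right) - 6423} = \frac{\left(9 + 30 - - \frac{3267}{2}\right) - 25013}{\left(- \frac{9227}{-4789} + \frac{3229}{21466}\right) - 6423} = \frac{\left(9 + 30 + \frac{3267}{2}\right) - 25013}{\left(\left(-9227\right) \left(- \frac{1}{4789}\right) + 3229 \cdot \frac{1}{21466}\right) - 6423} = \frac{\frac{3345}{2} - 25013}{\left(\frac{9227}{4789} + \frac{3229}{21466}\right) - 6423} = - \frac{46681}{2 \left(\frac{213530463}{102800674} - 6423\right)} = - \frac{46681}{2 \left(- \frac{660075198639}{102800674}\right)} = \left(- \frac{46681}{2}\right) \left(- \frac{102800674}{660075198639}\right) = \frac{2399419131497}{660075198639}$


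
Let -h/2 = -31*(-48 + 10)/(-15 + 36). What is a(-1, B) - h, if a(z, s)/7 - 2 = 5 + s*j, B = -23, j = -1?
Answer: 6766/21 ≈ 322.19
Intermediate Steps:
a(z, s) = 49 - 7*s (a(z, s) = 14 + 7*(5 + s*(-1)) = 14 + 7*(5 - s) = 14 + (35 - 7*s) = 49 - 7*s)
h = -2356/21 (h = -(-62)*(-48 + 10)/(-15 + 36) = -(-62)*(-38/21) = -(-62)*(-38*1/21) = -(-62)*(-38)/21 = -2*1178/21 = -2356/21 ≈ -112.19)
a(-1, B) - h = (49 - 7*(-23)) - 1*(-2356/21) = (49 + 161) + 2356/21 = 210 + 2356/21 = 6766/21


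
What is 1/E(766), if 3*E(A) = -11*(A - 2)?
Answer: -3/8404 ≈ -0.00035697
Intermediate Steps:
E(A) = 22/3 - 11*A/3 (E(A) = (-11*(A - 2))/3 = (-11*(-2 + A))/3 = (22 - 11*A)/3 = 22/3 - 11*A/3)
1/E(766) = 1/(22/3 - 11/3*766) = 1/(22/3 - 8426/3) = 1/(-8404/3) = -3/8404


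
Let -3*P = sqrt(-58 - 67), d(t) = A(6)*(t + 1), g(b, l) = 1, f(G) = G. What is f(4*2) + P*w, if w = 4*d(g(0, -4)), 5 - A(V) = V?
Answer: 8 + 40*I*sqrt(5)/3 ≈ 8.0 + 29.814*I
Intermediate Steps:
A(V) = 5 - V
d(t) = -1 - t (d(t) = (5 - 1*6)*(t + 1) = (5 - 6)*(1 + t) = -(1 + t) = -1 - t)
P = -5*I*sqrt(5)/3 (P = -sqrt(-58 - 67)/3 = -5*I*sqrt(5)/3 ≈ -3.7268*I)
w = -8 (w = 4*(-1 - 1*1) = 4*(-1 - 1) = 4*(-2) = -8)
f(4*2) + P*w = 4*2 - 5*I*sqrt(5)/3*(-8) = 8 + 40*I*sqrt(5)/3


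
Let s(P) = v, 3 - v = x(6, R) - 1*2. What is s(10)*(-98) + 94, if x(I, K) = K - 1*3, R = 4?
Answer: -298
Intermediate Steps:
x(I, K) = -3 + K (x(I, K) = K - 3 = -3 + K)
v = 4 (v = 3 - ((-3 + 4) - 1*2) = 3 - (1 - 2) = 3 - 1*(-1) = 3 + 1 = 4)
s(P) = 4
s(10)*(-98) + 94 = 4*(-98) + 94 = -392 + 94 = -298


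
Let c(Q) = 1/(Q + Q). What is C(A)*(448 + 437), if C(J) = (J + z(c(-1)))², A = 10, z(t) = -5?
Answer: 22125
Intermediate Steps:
c(Q) = 1/(2*Q)
C(J) = (-5 + J)² (C(J) = (J - 5)² = (-5 + J)²)
C(A)*(448 + 437) = (-5 + 10)²*(448 + 437) = 5²*885 = 25*885 = 22125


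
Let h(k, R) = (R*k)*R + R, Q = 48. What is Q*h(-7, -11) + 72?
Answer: -41112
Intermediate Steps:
h(k, R) = R + k*R**2 (h(k, R) = k*R**2 + R = R + k*R**2)
Q*h(-7, -11) + 72 = 48*(-11*(1 - 11*(-7))) + 72 = 48*(-11*(1 + 77)) + 72 = 48*(-11*78) + 72 = 48*(-858) + 72 = -41184 + 72 = -41112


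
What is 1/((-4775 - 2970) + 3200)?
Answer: -1/4545 ≈ -0.00022002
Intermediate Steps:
1/((-4775 - 2970) + 3200) = 1/(-7745 + 3200) = 1/(-4545) = -1/4545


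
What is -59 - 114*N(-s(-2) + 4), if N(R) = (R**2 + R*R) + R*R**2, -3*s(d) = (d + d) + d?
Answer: -1883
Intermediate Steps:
s(d) = -d (s(d) = -((d + d) + d)/3 = -(2*d + d)/3 = -d)
N(R) = R**3 + 2*R**2 (N(R) = (R**2 + R**2) + R**3 = 2*R**2 + R**3 = R**3 + 2*R**2)
-59 - 114*N(-s(-2) + 4) = -59 - 114*(-(-1)*(-2) + 4)**2*(2 + (-(-1)*(-2) + 4)) = -59 - 114*(-1*2 + 4)**2*(2 + (-1*2 + 4)) = -59 - 114*(-2 + 4)**2*(2 + (-2 + 4)) = -59 - 114*2**2*(2 + 2) = -59 - 456*4 = -59 - 114*16 = -59 - 1824 = -1883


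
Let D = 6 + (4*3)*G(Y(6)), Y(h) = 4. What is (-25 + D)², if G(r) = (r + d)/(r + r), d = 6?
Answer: 16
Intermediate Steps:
G(r) = (6 + r)/(2*r) (G(r) = (r + 6)/(r + r) = (6 + r)/((2*r)) = (6 + r)*(1/(2*r)) = (6 + r)/(2*r))
D = 21 (D = 6 + (4*3)*((½)*(6 + 4)/4) = 6 + 12*((½)*(¼)*10) = 6 + 12*(5/4) = 6 + 15 = 21)
(-25 + D)² = (-25 + 21)² = (-4)² = 16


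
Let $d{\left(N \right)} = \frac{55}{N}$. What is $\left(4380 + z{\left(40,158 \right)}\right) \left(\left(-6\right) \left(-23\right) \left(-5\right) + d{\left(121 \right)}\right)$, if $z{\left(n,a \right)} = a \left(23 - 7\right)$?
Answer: $-4763380$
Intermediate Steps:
$z{\left(n,a \right)} = 16 a$ ($z{\left(n,a \right)} = a \left(23 - 7\right) = a 16 = 16 a$)
$\left(4380 + z{\left(40,158 \right)}\right) \left(\left(-6\right) \left(-23\right) \left(-5\right) + d{\left(121 \right)}\right) = \left(4380 + 16 \cdot 158\right) \left(\left(-6\right) \left(-23\right) \left(-5\right) + \frac{55}{121}\right) = \left(4380 + 2528\right) \left(138 \left(-5\right) + 55 \cdot \frac{1}{121}\right) = 6908 \left(-690 + \frac{5}{11}\right) = 6908 \left(- \frac{7585}{11}\right) = -4763380$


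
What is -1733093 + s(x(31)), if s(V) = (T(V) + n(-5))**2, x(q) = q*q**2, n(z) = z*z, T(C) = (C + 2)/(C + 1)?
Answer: -1537629685579903/887563264 ≈ -1.7324e+6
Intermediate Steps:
T(C) = (2 + C)/(1 + C)
n(z) = z**2
x(q) = q**3
s(V) = (25 + (2 + V)/(1 + V))**2 (s(V) = ((2 + V)/(1 + V) + (-5)**2)**2 = ((2 + V)/(1 + V) + 25)**2 = (25 + (2 + V)/(1 + V))**2)
-1733093 + s(x(31)) = -1733093 + (27 + 26*31**3)**2/(1 + 31**3)**2 = -1733093 + (27 + 26*29791)**2/(1 + 29791)**2 = -1733093 + (27 + 774566)**2/29792**2 = -1733093 + (1/887563264)*774593**2 = -1733093 + (1/887563264)*599994315649 = -1733093 + 599994315649/887563264 = -1537629685579903/887563264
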